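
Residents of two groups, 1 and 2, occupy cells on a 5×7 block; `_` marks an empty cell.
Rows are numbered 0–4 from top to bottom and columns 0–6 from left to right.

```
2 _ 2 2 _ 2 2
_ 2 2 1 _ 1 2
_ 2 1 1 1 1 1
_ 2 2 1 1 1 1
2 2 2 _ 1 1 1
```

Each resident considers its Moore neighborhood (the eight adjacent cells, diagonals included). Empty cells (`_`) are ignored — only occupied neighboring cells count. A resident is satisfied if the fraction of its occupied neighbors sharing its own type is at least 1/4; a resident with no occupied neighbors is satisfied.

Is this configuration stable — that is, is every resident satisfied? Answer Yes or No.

Row 0: (0,0)2 1/1 ok · (0,2)2 3/4 ok · (0,3)2 2/3 ok · (0,5)2 2/3 ok · (0,6)2 2/3 ok
Row 1: (1,1)2 4/5 ok · (1,2)2 4/7 ok · (1,3)1 3/6 ok · (1,5)1 3/6 ok · (1,6)2 2/5 ok
Row 2: (2,1)2 4/5 ok · (2,2)1 3/8 ok · (2,3)1 5/7 ok · (2,4)1 7/7 ok · (2,5)1 6/7 ok · (2,6)1 4/5 ok
Row 3: (3,1)2 5/6 ok · (3,2)2 4/7 ok · (3,3)1 5/7 ok · (3,4)1 7/7 ok · (3,5)1 8/8 ok · (3,6)1 5/5 ok
Row 4: (4,0)2 2/2 ok · (4,1)2 4/4 ok · (4,2)2 3/4 ok · (4,4)1 4/4 ok · (4,5)1 5/5 ok · (4,6)1 3/3 ok
All meet the threshold, so the configuration is stable.

Yes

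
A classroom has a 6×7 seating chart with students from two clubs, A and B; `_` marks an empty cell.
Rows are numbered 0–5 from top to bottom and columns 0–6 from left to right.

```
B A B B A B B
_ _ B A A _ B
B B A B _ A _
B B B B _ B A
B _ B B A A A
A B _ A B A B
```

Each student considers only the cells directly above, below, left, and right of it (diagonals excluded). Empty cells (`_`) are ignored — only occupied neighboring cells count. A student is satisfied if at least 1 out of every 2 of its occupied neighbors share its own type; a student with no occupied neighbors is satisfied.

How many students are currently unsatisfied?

17

Row 0: (0,0)B 0/1 ✗ · (0,1)A 0/2 ✗ · (0,2)B 2/3 ✓ · (0,3)B 1/3 ✗ · (0,4)A 1/3 ✗ · (0,5)B 1/2 ✓ · (0,6)B 2/2 ✓
Row 1: (1,2)B 1/3 ✗ · (1,3)A 1/4 ✗ · (1,4)A 2/2 ✓ · (1,6)B 1/1 ✓
Row 2: (2,0)B 2/2 ✓ · (2,1)B 2/3 ✓ · (2,2)A 0/4 ✗ · (2,3)B 1/3 ✗ · (2,5)A 0/1 ✗
Row 3: (3,0)B 3/3 ✓ · (3,1)B 3/3 ✓ · (3,2)B 3/4 ✓ · (3,3)B 3/3 ✓ · (3,5)B 0/3 ✗ · (3,6)A 1/2 ✓
Row 4: (4,0)B 1/2 ✓ · (4,2)B 2/2 ✓ · (4,3)B 2/4 ✓ · (4,4)A 1/3 ✗ · (4,5)A 3/4 ✓ · (4,6)A 2/3 ✓
Row 5: (5,0)A 0/2 ✗ · (5,1)B 0/1 ✗ · (5,3)A 0/2 ✗ · (5,4)B 0/3 ✗ · (5,5)A 1/3 ✗ · (5,6)B 0/2 ✗
Unsatisfied: (0,0), (0,1), (0,3), (0,4), (1,2), (1,3), (2,2), (2,3), (2,5), (3,5), (4,4), (5,0), (5,1), (5,3), (5,4), (5,5), (5,6) — 17 in total.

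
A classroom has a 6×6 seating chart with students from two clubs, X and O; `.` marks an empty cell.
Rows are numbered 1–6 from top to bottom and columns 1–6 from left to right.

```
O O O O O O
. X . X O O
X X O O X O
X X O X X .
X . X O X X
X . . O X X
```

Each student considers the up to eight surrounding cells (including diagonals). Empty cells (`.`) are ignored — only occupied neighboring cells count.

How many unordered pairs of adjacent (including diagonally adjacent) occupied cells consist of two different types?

Scan each occupied cell's neighbors to the right and below (and the two forward diagonals) so each pair is counted once.
Row 1: O(1,1)–O(1,2)= O(1,1)–X(2,2)≠ O(1,2)–O(1,3)= O(1,2)–X(2,2)≠ O(1,3)–O(1,4)= O(1,3)–X(2,4)≠ O(1,3)–X(2,2)≠ O(1,4)–O(1,5)= O(1,4)–X(2,4)≠ O(1,4)–O(2,5)= O(1,5)–O(1,6)= O(1,5)–O(2,5)= O(1,5)–O(2,6)= O(1,5)–X(2,4)≠ O(1,6)–O(2,6)= O(1,6)–O(2,5)=  → 6/16 unlike.
Row 2: X(2,2)–X(3,2)= X(2,2)–O(3,3)≠ X(2,2)–X(3,1)= X(2,4)–O(2,5)≠ X(2,4)–O(3,4)≠ X(2,4)–X(3,5)= X(2,4)–O(3,3)≠ O(2,5)–O(2,6)= O(2,5)–X(3,5)≠ O(2,5)–O(3,6)= O(2,5)–O(3,4)= O(2,6)–O(3,6)= O(2,6)–X(3,5)≠  → 6/13 unlike.
Row 3: X(3,1)–X(3,2)= X(3,1)–X(4,1)= X(3,1)–X(4,2)= X(3,2)–O(3,3)≠ X(3,2)–X(4,2)= X(3,2)–O(4,3)≠ X(3,2)–X(4,1)= O(3,3)–O(3,4)= O(3,3)–O(4,3)= O(3,3)–X(4,4)≠ O(3,3)–X(4,2)≠ O(3,4)–X(3,5)≠ O(3,4)–X(4,4)≠ O(3,4)–X(4,5)≠ O(3,4)–O(4,3)= X(3,5)–O(3,6)≠ X(3,5)–X(4,5)= X(3,5)–X(4,4)= O(3,6)–X(4,5)≠  → 9/19 unlike.
Row 4: X(4,1)–X(4,2)= X(4,1)–X(5,1)= X(4,2)–O(4,3)≠ X(4,2)–X(5,3)= X(4,2)–X(5,1)= O(4,3)–X(4,4)≠ O(4,3)–X(5,3)≠ O(4,3)–O(5,4)= X(4,4)–X(4,5)= X(4,4)–O(5,4)≠ X(4,4)–X(5,5)= X(4,4)–X(5,3)= X(4,5)–X(5,5)= X(4,5)–X(5,6)= X(4,5)–O(5,4)≠  → 5/15 unlike.
Row 5: X(5,1)–X(6,1)= X(5,3)–O(5,4)≠ X(5,3)–O(6,4)≠ O(5,4)–X(5,5)≠ O(5,4)–O(6,4)= O(5,4)–X(6,5)≠ X(5,5)–X(5,6)= X(5,5)–X(6,5)= X(5,5)–X(6,6)= X(5,5)–O(6,4)≠ X(5,6)–X(6,6)= X(5,6)–X(6,5)=  → 5/12 unlike.
Row 6: O(6,4)–X(6,5)≠ X(6,5)–X(6,6)=  → 1/2 unlike.
Total adjacent occupied pairs: 77; unlike-type pairs: 32.

32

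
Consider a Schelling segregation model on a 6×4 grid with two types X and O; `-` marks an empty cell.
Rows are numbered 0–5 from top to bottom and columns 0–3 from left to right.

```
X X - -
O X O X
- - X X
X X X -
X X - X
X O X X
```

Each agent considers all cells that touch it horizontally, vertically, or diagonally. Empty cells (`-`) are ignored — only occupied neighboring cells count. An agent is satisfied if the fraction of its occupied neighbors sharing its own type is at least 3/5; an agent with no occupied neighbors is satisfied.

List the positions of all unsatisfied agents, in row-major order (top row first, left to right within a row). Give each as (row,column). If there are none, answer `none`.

(0,1), (1,0), (1,2), (5,1)

Row 0: (0,0)X 2/3 ok · (0,1)X 2/4 unhappy
Row 1: (1,0)O 0/3 unhappy · (1,1)X 3/5 ok · (1,2)O 0/5 unhappy · (1,3)X 2/3 ok
Row 2: (2,2)X 5/6 ok · (2,3)X 3/4 ok
Row 3: (3,0)X 3/3 ok · (3,1)X 5/5 ok · (3,2)X 5/5 ok
Row 4: (4,0)X 4/5 ok · (4,1)X 6/7 ok · (4,3)X 3/3 ok
Row 5: (5,0)X 2/3 ok · (5,1)O 0/4 unhappy · (5,2)X 3/4 ok · (5,3)X 2/2 ok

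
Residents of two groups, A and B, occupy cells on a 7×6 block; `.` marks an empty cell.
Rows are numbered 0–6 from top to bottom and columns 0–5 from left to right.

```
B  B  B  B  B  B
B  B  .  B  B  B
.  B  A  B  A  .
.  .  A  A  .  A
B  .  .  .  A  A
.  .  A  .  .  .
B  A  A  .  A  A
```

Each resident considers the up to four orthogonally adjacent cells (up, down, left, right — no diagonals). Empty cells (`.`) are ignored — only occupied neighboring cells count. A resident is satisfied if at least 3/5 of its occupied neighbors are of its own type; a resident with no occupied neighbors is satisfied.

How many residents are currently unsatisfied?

(0,0)B 2/2 ✓
(0,1)B 3/3 ✓
(0,2)B 2/2 ✓
(0,3)B 3/3 ✓
(0,4)B 3/3 ✓
(0,5)B 2/2 ✓
(1,0)B 2/2 ✓
(1,1)B 3/3 ✓
(1,3)B 3/3 ✓
(1,4)B 3/4 ✓
(1,5)B 2/2 ✓
(2,1)B 1/2 ✗
(2,2)A 1/3 ✗
(2,3)B 1/4 ✗
(2,4)A 0/2 ✗
(3,2)A 2/2 ✓
(3,3)A 1/2 ✗
(3,5)A 1/1 ✓
(4,0)B 0/0 ✓
(4,4)A 1/1 ✓
(4,5)A 2/2 ✓
(5,2)A 1/1 ✓
(6,0)B 0/1 ✗
(6,1)A 1/2 ✗
(6,2)A 2/2 ✓
(6,4)A 1/1 ✓
(6,5)A 1/1 ✓
Unsatisfied: (2,1), (2,2), (2,3), (2,4), (3,3), (6,0), (6,1) — 7 in total.

7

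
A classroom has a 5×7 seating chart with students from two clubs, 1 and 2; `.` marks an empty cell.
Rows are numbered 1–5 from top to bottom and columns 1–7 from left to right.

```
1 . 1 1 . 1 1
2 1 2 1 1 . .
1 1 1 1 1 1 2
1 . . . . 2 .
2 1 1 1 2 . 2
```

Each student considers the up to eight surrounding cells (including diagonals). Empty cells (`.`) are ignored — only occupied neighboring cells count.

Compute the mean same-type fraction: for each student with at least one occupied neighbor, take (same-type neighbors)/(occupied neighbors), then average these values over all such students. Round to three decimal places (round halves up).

Row 1: (1,1)1 1/2 · (1,3)1 3/4 · (1,4)1 3/4 · (1,6)1 2/2 · (1,7)1 1/1
Row 2: (2,1)2 0/4 · (2,2)1 5/7 · (2,3)2 0/7 · (2,4)1 6/7 · (2,5)1 6/6
Row 3: (3,1)1 3/4 · (3,2)1 4/6 · (3,3)1 4/5 · (3,4)1 4/5 · (3,5)1 4/5 · (3,6)1 2/4 · (3,7)2 1/2
Row 4: (4,1)1 3/4 · (4,6)2 3/5
Row 5: (5,1)2 0/2 · (5,2)1 2/3 · (5,3)1 2/2 · (5,4)1 1/2 · (5,5)2 1/2 · (5,7)2 1/1
Sum over 25 students: 1/2 + 3/4 + 3/4 + 2/2 + 1/1 + 0/4 + 5/7 + 0/7 + 6/7 + 6/6 + 3/4 + 4/6 + 4/5 + 4/5 + 4/5 + 2/4 + 1/2 + 3/4 + 3/5 + 0/2 + 2/3 + 2/2 + 1/2 + 1/2 + 1/1 = 689/42; mean = 689/42 ÷ 25 = 689/1050 = 0.656190… → 0.656.

0.656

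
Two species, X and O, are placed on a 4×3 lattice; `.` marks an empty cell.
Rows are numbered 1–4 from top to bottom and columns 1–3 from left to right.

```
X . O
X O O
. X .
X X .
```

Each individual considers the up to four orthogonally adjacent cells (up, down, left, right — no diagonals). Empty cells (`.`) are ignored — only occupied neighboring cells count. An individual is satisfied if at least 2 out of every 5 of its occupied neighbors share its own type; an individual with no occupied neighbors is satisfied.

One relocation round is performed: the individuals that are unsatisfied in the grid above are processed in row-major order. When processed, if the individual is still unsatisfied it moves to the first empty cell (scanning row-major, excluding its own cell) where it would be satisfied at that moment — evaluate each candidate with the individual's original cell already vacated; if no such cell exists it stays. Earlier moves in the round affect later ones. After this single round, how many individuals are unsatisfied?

Initially unsatisfied (in order): (2,2).
  (2,2) → (1,2).
Resulting grid:
X O O
X . O
. X .
X X .
All satisfied now.

0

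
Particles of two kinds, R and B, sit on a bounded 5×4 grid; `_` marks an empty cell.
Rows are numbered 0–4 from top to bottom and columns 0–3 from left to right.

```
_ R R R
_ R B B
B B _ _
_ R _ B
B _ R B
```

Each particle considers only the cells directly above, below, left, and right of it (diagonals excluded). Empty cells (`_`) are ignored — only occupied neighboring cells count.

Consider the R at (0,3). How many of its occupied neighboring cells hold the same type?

Occupied neighbors of (0,3): (1,3)=B, (0,2)=R.
Same type (R): 1 of 2.

1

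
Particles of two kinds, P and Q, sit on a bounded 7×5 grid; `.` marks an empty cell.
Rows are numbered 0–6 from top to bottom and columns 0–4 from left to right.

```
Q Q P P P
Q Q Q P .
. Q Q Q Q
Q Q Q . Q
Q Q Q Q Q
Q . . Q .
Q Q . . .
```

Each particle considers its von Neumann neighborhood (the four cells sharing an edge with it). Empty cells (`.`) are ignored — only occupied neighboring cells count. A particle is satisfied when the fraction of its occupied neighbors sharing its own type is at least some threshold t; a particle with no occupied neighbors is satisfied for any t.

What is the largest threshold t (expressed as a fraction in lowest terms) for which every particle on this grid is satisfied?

(0,0)Q 2/2
(0,1)Q 2/3
(0,2)P 1/3
(0,3)P 3/3
(0,4)P 1/1
(1,0)Q 2/2
(1,1)Q 4/4
(1,2)Q 2/4
(1,3)P 1/3
(2,1)Q 3/3
(2,2)Q 4/4
(2,3)Q 2/3
(2,4)Q 2/2
(3,0)Q 2/2
(3,1)Q 4/4
(3,2)Q 3/3
(3,4)Q 2/2
(4,0)Q 3/3
(4,1)Q 3/3
(4,2)Q 3/3
(4,3)Q 3/3
(4,4)Q 2/2
(5,0)Q 2/2
(5,3)Q 1/1
(6,0)Q 2/2
(6,1)Q 1/1
The smallest same-type fraction is 1/3 at (0,2), which reduces to 1/3. Any threshold above that leaves this particle unsatisfied.

1/3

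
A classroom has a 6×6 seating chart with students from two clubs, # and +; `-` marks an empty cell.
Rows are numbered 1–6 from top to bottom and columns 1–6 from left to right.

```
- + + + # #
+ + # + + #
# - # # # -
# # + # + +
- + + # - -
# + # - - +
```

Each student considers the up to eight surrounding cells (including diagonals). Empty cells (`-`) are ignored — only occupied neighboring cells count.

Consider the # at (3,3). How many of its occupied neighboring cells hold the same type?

Occupied neighbors of (3,3): (2,2)=+, (2,3)=#, (2,4)=+, (3,4)=#, (4,2)=#, (4,3)=+, (4,4)=#.
Same type (#): 4 of 7.

4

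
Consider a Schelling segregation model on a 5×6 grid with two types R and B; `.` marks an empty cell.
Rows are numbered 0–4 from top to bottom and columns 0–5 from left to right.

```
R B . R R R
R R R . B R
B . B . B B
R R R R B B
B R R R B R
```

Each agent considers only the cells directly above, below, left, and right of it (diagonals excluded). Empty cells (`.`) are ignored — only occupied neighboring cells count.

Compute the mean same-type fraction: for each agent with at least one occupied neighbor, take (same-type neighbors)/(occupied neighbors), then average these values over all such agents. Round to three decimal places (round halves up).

0.545

Row 0: (0,0)R 1/2 · (0,1)B 0/2 · (0,3)R 1/1 · (0,4)R 2/3 · (0,5)R 2/2
Row 1: (1,0)R 2/3 · (1,1)R 2/3 · (1,2)R 1/2 · (1,4)B 1/3 · (1,5)R 1/3
Row 2: (2,0)B 0/2 · (2,2)B 0/2 · (2,4)B 3/3 · (2,5)B 2/3
Row 3: (3,0)R 1/3 · (3,1)R 3/3 · (3,2)R 3/4 · (3,3)R 2/3 · (3,4)B 3/4 · (3,5)B 2/3
Row 4: (4,0)B 0/2 · (4,1)R 2/3 · (4,2)R 3/3 · (4,3)R 2/3 · (4,4)B 1/3 · (4,5)R 0/2
Sum over 26 agents: 1/2 + 0/2 + 1/1 + 2/3 + 2/2 + 2/3 + 2/3 + 1/2 + 1/3 + 1/3 + 0/2 + 0/2 + 3/3 + 2/3 + 1/3 + 3/3 + 3/4 + 2/3 + 3/4 + 2/3 + 0/2 + 2/3 + 3/3 + 2/3 + 1/3 + 0/2 = 85/6; mean = 85/6 ÷ 26 = 85/156 = 0.544871… → 0.545.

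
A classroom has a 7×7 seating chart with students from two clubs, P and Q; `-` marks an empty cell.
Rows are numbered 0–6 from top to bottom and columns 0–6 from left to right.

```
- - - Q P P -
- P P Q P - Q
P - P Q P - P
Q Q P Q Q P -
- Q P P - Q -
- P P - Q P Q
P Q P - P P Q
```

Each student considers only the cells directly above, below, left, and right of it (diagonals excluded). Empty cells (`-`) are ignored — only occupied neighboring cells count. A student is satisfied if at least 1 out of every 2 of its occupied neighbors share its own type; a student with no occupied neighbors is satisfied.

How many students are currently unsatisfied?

13

(0,3)Q 1/2 ✓
(0,4)P 2/3 ✓
(0,5)P 1/1 ✓
(1,1)P 1/1 ✓
(1,2)P 2/3 ✓
(1,3)Q 2/4 ✓
(1,4)P 2/3 ✓
(1,6)Q 0/1 ✗
(2,0)P 0/1 ✗
(2,2)P 2/3 ✓
(2,3)Q 2/4 ✓
(2,4)P 1/3 ✗
(2,6)P 0/1 ✗
(3,0)Q 1/2 ✓
(3,1)Q 2/3 ✓
(3,2)P 2/4 ✓
(3,3)Q 2/4 ✓
(3,4)Q 1/3 ✗
(3,5)P 0/2 ✗
(4,1)Q 1/3 ✗
(4,2)P 3/4 ✓
(4,3)P 1/2 ✓
(4,5)Q 0/2 ✗
(5,1)P 1/3 ✗
(5,2)P 3/3 ✓
(5,4)Q 0/2 ✗
(5,5)P 1/4 ✗
(5,6)Q 1/2 ✓
(6,0)P 0/1 ✗
(6,1)Q 0/3 ✗
(6,2)P 1/2 ✓
(6,4)P 1/2 ✓
(6,5)P 2/3 ✓
(6,6)Q 1/2 ✓
Unsatisfied: (1,6), (2,0), (2,4), (2,6), (3,4), (3,5), (4,1), (4,5), (5,1), (5,4), (5,5), (6,0), (6,1) — 13 in total.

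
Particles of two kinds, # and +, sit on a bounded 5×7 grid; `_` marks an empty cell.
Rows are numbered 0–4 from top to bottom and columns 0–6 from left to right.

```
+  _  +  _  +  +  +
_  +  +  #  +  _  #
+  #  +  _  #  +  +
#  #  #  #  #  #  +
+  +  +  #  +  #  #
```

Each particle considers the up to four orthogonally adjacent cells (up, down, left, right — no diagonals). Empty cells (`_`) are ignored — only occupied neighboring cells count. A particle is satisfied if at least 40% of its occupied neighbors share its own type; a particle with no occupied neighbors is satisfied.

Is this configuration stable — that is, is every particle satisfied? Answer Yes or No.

Row 0: (0,0)+ 0/0 ✓ · (0,2)+ 1/1 ✓ · (0,4)+ 2/2 ✓ · (0,5)+ 2/2 ✓ · (0,6)+ 1/2 ✓
Row 1: (1,1)+ 1/2 ✓ · (1,2)+ 3/4 ✓ · (1,3)# 0/2 ✗ · (1,4)+ 1/3 ✗ · (1,6)# 0/2 ✗
Row 2: (2,0)+ 0/2 ✗ · (2,1)# 1/4 ✗ · (2,2)+ 1/3 ✗ · (2,4)# 1/3 ✗ · (2,5)+ 1/3 ✗ · (2,6)+ 2/3 ✓
Row 3: (3,0)# 1/3 ✗ · (3,1)# 3/4 ✓ · (3,2)# 2/4 ✓ · (3,3)# 3/3 ✓ · (3,4)# 3/4 ✓ · (3,5)# 2/4 ✓ · (3,6)+ 1/3 ✗
Row 4: (4,0)+ 1/2 ✓ · (4,1)+ 2/3 ✓ · (4,2)+ 1/3 ✗ · (4,3)# 1/3 ✗ · (4,4)+ 0/3 ✗ · (4,5)# 2/3 ✓ · (4,6)# 1/2 ✓
For instance (1,3) has only 0/2 same-type neighbors, below 2/5.

No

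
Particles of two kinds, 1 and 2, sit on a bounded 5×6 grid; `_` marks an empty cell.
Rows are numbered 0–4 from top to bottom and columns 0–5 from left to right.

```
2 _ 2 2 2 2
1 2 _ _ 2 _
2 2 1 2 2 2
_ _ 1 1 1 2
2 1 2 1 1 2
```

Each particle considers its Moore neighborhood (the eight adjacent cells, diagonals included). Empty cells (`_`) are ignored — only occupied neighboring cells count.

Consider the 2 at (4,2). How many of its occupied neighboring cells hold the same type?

0

Occupied neighbors of (4,2): (3,2)=1, (3,3)=1, (4,1)=1, (4,3)=1.
Same type (2): 0 of 4.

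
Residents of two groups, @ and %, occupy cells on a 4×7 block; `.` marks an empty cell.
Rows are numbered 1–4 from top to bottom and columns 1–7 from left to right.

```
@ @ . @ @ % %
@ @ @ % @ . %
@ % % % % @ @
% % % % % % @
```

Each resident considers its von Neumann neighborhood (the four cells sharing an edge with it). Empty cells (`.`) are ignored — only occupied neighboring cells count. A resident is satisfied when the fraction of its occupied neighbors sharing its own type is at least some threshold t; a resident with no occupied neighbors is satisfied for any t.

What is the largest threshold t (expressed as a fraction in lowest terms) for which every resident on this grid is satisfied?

(1,1)@ 2/2
(1,2)@ 2/2
(1,4)@ 1/2
(1,5)@ 2/3
(1,6)% 1/2
(1,7)% 2/2
(2,1)@ 3/3
(2,2)@ 3/4
(2,3)@ 1/3
(2,4)% 1/4
(2,5)@ 1/3
(2,7)% 1/2
(3,1)@ 1/3
(3,2)% 2/4
(3,3)% 3/4
(3,4)% 4/4
(3,5)% 2/4
(3,6)@ 1/3
(3,7)@ 2/3
(4,1)% 1/2
(4,2)% 3/3
(4,3)% 3/3
(4,4)% 3/3
(4,5)% 3/3
(4,6)% 1/3
(4,7)@ 1/2
The smallest same-type fraction is 1/4 at (2,4), which reduces to 1/4. Any threshold above that leaves this resident unsatisfied.

1/4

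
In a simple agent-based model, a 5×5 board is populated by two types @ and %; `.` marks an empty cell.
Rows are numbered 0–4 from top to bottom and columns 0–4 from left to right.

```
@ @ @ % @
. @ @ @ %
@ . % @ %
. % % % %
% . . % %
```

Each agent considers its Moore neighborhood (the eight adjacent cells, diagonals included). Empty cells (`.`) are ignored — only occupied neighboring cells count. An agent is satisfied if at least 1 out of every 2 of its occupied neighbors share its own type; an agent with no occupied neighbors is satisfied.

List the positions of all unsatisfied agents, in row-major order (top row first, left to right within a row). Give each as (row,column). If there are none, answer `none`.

(0,3), (0,4), (1,4), (2,2), (2,3)

Row 0: (0,0)@ 2/2 ok · (0,1)@ 4/4 ok · (0,2)@ 4/5 ok · (0,3)% 1/5 unhappy · (0,4)@ 1/3 unhappy
Row 1: (1,1)@ 5/6 ok · (1,2)@ 5/7 ok · (1,3)@ 4/8 ok · (1,4)% 2/5 unhappy
Row 2: (2,0)@ 1/2 ok · (2,2)% 3/7 unhappy · (2,3)@ 2/8 unhappy · (2,4)% 3/5 ok
Row 3: (3,1)% 3/4 ok · (3,2)% 4/5 ok · (3,3)% 6/7 ok · (3,4)% 4/5 ok
Row 4: (4,0)% 1/1 ok · (4,3)% 4/4 ok · (4,4)% 3/3 ok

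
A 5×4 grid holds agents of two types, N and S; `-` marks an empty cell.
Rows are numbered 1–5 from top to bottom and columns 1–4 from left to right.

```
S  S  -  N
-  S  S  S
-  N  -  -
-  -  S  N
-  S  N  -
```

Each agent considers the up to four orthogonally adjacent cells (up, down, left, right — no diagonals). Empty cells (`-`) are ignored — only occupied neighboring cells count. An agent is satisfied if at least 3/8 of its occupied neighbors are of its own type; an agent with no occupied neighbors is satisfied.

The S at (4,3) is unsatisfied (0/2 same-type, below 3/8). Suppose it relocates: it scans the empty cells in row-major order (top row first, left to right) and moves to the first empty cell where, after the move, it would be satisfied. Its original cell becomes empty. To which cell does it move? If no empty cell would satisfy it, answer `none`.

(1,3)

Vacating (4,3). Empty cells in order:
  (1,3): 2/3 same-type → satisfied — stop here.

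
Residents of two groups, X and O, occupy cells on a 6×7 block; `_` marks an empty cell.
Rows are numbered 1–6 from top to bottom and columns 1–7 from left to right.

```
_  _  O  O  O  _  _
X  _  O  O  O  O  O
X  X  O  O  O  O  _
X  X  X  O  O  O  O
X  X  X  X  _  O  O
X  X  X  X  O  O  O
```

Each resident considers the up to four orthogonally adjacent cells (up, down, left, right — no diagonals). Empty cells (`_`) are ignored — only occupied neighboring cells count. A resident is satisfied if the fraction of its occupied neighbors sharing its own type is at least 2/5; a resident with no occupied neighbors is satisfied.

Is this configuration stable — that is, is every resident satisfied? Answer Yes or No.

(1,3)O 2/2 satisfied
(1,4)O 3/3 satisfied
(1,5)O 2/2 satisfied
(2,1)X 1/1 satisfied
(2,3)O 3/3 satisfied
(2,4)O 4/4 satisfied
(2,5)O 4/4 satisfied
(2,6)O 3/3 satisfied
(2,7)O 1/1 satisfied
(3,1)X 3/3 satisfied
(3,2)X 2/3 satisfied
(3,3)O 2/4 satisfied
(3,4)O 4/4 satisfied
(3,5)O 4/4 satisfied
(3,6)O 3/3 satisfied
(4,1)X 3/3 satisfied
(4,2)X 4/4 satisfied
(4,3)X 2/4 satisfied
(4,4)O 2/4 satisfied
(4,5)O 3/3 satisfied
(4,6)O 4/4 satisfied
(4,7)O 2/2 satisfied
(5,1)X 3/3 satisfied
(5,2)X 4/4 satisfied
(5,3)X 4/4 satisfied
(5,4)X 2/3 satisfied
(5,6)O 3/3 satisfied
(5,7)O 3/3 satisfied
(6,1)X 2/2 satisfied
(6,2)X 3/3 satisfied
(6,3)X 3/3 satisfied
(6,4)X 2/3 satisfied
(6,5)O 1/2 satisfied
(6,6)O 3/3 satisfied
(6,7)O 2/2 satisfied
All meet the threshold, so the configuration is stable.

Yes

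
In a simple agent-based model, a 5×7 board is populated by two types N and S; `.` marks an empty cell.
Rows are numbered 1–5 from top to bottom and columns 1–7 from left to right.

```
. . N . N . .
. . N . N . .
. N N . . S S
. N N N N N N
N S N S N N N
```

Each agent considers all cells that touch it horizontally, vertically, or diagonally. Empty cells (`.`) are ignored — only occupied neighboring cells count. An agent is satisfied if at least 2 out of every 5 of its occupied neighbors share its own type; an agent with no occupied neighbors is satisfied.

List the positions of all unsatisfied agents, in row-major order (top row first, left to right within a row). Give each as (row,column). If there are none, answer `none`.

(1,3)N 1/1 ok
(1,5)N 1/1 ok
(2,3)N 3/3 ok
(2,5)N 1/2 ok
(3,2)N 4/4 ok
(3,3)N 5/5 ok
(3,6)S 1/5 unhappy
(3,7)S 1/3 unhappy
(4,2)N 5/6 ok
(4,3)N 5/7 ok
(4,4)N 5/6 ok
(4,5)N 4/6 ok
(4,6)N 5/7 ok
(4,7)N 3/5 ok
(5,1)N 1/2 ok
(5,2)S 0/4 unhappy
(5,3)N 3/5 ok
(5,4)S 0/5 unhappy
(5,5)N 4/5 ok
(5,6)N 5/5 ok
(5,7)N 3/3 ok

(3,6), (3,7), (5,2), (5,4)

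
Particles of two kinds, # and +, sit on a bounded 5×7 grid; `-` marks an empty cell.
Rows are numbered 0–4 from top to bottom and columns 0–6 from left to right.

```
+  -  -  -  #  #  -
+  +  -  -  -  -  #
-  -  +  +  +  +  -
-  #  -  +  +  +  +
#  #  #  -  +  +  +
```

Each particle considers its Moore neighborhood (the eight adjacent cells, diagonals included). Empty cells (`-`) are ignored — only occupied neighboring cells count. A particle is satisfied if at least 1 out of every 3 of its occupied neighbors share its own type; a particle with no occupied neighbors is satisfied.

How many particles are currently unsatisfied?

(0,0)+ 2/2 ok
(0,4)# 1/1 ok
(0,5)# 2/2 ok
(1,0)+ 2/2 ok
(1,1)+ 3/3 ok
(1,6)# 1/2 ok
(2,2)+ 3/4 ok
(2,3)+ 4/4 ok
(2,4)+ 5/5 ok
(2,5)+ 4/5 ok
(3,1)# 3/4 ok
(3,3)+ 5/6 ok
(3,4)+ 7/7 ok
(3,5)+ 7/7 ok
(3,6)+ 4/4 ok
(4,0)# 2/2 ok
(4,1)# 3/3 ok
(4,2)# 2/3 ok
(4,4)+ 4/4 ok
(4,5)+ 5/5 ok
(4,6)+ 3/3 ok
Every one meets the threshold.

0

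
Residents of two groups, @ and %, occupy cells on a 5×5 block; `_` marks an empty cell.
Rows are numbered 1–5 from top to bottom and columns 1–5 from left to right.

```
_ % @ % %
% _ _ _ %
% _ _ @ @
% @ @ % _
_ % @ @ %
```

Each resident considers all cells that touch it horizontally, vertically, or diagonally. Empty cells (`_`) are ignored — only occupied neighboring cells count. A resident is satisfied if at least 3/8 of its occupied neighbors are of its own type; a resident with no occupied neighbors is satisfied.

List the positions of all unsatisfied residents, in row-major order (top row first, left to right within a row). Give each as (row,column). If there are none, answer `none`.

(1,2)% 1/2 satisfied
(1,3)@ 0/2 not
(1,4)% 2/3 satisfied
(1,5)% 2/2 satisfied
(2,1)% 2/2 satisfied
(2,5)% 2/4 satisfied
(3,1)% 2/3 satisfied
(3,4)@ 2/4 satisfied
(3,5)@ 1/3 not
(4,1)% 2/3 satisfied
(4,2)@ 2/5 satisfied
(4,3)@ 4/6 satisfied
(4,4)% 1/6 not
(5,2)% 1/4 not
(5,3)@ 3/5 satisfied
(5,4)@ 2/4 satisfied
(5,5)% 1/2 satisfied

(1,3), (3,5), (4,4), (5,2)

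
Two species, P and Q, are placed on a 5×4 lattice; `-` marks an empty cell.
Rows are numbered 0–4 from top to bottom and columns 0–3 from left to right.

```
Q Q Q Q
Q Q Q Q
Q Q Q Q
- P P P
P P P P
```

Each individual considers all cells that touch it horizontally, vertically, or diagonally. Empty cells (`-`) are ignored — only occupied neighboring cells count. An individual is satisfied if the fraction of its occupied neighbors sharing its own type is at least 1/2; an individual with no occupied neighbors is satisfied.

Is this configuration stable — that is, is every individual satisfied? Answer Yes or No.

Yes

Row 0: (0,0)Q 3/3 satisfied · (0,1)Q 5/5 satisfied · (0,2)Q 5/5 satisfied · (0,3)Q 3/3 satisfied
Row 1: (1,0)Q 5/5 satisfied · (1,1)Q 8/8 satisfied · (1,2)Q 8/8 satisfied · (1,3)Q 5/5 satisfied
Row 2: (2,0)Q 3/4 satisfied · (2,1)Q 5/7 satisfied · (2,2)Q 5/8 satisfied · (2,3)Q 3/5 satisfied
Row 3: (3,1)P 4/7 satisfied · (3,2)P 5/8 satisfied · (3,3)P 3/5 satisfied
Row 4: (4,0)P 2/2 satisfied · (4,1)P 4/4 satisfied · (4,2)P 5/5 satisfied · (4,3)P 3/3 satisfied
All meet the threshold, so the configuration is stable.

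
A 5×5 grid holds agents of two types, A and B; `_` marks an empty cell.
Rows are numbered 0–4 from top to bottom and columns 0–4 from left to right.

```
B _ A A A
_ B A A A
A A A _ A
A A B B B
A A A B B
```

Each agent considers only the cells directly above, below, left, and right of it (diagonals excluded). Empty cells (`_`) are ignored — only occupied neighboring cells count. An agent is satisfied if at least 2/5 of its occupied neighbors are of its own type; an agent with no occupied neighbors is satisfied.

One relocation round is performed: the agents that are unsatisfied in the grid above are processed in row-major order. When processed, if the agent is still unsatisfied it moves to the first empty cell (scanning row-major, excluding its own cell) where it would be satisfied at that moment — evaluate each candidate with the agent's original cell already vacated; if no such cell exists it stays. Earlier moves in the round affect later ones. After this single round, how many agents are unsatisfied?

Initially unsatisfied (in order): (1,1), (3,2), (4,2).
  (1,1) → (0,1).
  (3,2) → (1,0).
  (4,2): now satisfied by earlier moves; stays.
Resulting grid:
B B A A A
B _ A A A
A A A _ A
A A _ B B
A A A B B
All satisfied now.

0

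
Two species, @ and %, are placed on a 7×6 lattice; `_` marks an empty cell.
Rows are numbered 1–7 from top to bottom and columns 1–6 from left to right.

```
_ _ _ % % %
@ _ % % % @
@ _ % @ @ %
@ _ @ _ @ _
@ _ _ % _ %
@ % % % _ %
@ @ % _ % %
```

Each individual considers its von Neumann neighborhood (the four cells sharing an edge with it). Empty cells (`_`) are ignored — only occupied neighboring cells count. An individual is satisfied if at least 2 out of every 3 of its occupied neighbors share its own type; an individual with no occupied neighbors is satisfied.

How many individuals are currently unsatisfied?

Row 1: (1,4)% 2/2 ✓ · (1,5)% 3/3 ✓ · (1,6)% 1/2 ✗
Row 2: (2,1)@ 1/1 ✓ · (2,3)% 2/2 ✓ · (2,4)% 3/4 ✓ · (2,5)% 2/4 ✗ · (2,6)@ 0/3 ✗
Row 3: (3,1)@ 2/2 ✓ · (3,3)% 1/3 ✗ · (3,4)@ 1/3 ✗ · (3,5)@ 2/4 ✗ · (3,6)% 0/2 ✗
Row 4: (4,1)@ 2/2 ✓ · (4,3)@ 0/1 ✗ · (4,5)@ 1/1 ✓
Row 5: (5,1)@ 2/2 ✓ · (5,4)% 1/1 ✓ · (5,6)% 1/1 ✓
Row 6: (6,1)@ 2/3 ✓ · (6,2)% 1/3 ✗ · (6,3)% 3/3 ✓ · (6,4)% 2/2 ✓ · (6,6)% 2/2 ✓
Row 7: (7,1)@ 2/2 ✓ · (7,2)@ 1/3 ✗ · (7,3)% 1/2 ✗ · (7,5)% 1/1 ✓ · (7,6)% 2/2 ✓
Unsatisfied: (1,6), (2,5), (2,6), (3,3), (3,4), (3,5), (3,6), (4,3), (6,2), (7,2), (7,3) — 11 in total.

11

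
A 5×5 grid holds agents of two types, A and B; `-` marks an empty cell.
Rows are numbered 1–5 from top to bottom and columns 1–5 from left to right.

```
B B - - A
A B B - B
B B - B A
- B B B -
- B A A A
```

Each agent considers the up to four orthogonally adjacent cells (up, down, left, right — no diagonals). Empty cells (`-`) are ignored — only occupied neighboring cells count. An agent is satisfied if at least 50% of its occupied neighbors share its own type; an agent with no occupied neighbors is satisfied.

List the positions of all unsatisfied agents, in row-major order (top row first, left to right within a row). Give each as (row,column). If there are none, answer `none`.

Row 1: (1,1)B 1/2 ok · (1,2)B 2/2 ok · (1,5)A 0/1 unhappy
Row 2: (2,1)A 0/3 unhappy · (2,2)B 3/4 ok · (2,3)B 1/1 ok · (2,5)B 0/2 unhappy
Row 3: (3,1)B 1/2 ok · (3,2)B 3/3 ok · (3,4)B 1/2 ok · (3,5)A 0/2 unhappy
Row 4: (4,2)B 3/3 ok · (4,3)B 2/3 ok · (4,4)B 2/3 ok
Row 5: (5,2)B 1/2 ok · (5,3)A 1/3 unhappy · (5,4)A 2/3 ok · (5,5)A 1/1 ok

(1,5), (2,1), (2,5), (3,5), (5,3)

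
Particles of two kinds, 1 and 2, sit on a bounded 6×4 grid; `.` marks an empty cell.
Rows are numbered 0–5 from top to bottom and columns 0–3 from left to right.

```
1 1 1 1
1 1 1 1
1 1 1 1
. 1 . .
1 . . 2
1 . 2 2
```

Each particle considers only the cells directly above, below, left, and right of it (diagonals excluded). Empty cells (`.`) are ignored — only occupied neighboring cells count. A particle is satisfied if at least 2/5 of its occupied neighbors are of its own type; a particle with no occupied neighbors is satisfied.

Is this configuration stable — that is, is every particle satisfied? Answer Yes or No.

Yes

(0,0)1 2/2 ok
(0,1)1 3/3 ok
(0,2)1 3/3 ok
(0,3)1 2/2 ok
(1,0)1 3/3 ok
(1,1)1 4/4 ok
(1,2)1 4/4 ok
(1,3)1 3/3 ok
(2,0)1 2/2 ok
(2,1)1 4/4 ok
(2,2)1 3/3 ok
(2,3)1 2/2 ok
(3,1)1 1/1 ok
(4,0)1 1/1 ok
(4,3)2 1/1 ok
(5,0)1 1/1 ok
(5,2)2 1/1 ok
(5,3)2 2/2 ok
All meet the threshold, so the configuration is stable.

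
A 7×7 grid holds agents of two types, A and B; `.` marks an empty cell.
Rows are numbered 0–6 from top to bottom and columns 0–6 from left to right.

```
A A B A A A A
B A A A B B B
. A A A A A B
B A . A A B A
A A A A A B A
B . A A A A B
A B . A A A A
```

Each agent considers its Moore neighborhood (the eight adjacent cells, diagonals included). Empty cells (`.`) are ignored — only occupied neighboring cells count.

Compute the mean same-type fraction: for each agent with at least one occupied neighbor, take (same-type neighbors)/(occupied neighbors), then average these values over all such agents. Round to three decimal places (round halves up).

(0,0)A 2/3
(0,1)A 3/5
(0,2)B 0/5
(0,3)A 3/5
(0,4)A 3/5
(0,5)A 2/5
(0,6)A 1/3
(1,0)B 0/4
(1,1)A 5/7
(1,2)A 7/8
(1,3)A 6/8
(1,4)B 1/8
(1,5)B 3/8
(1,6)B 2/5
(2,1)A 4/6
(2,2)A 7/7
(2,3)A 6/7
(2,4)A 5/8
(2,5)A 3/8
(2,6)B 3/5
(3,0)B 0/4
(3,1)A 5/6
(3,3)A 7/7
(3,4)A 6/8
(3,5)B 2/8
(3,6)A 2/5
(4,0)A 2/4
(4,1)A 4/6
(4,2)A 6/6
(4,3)A 7/7
(4,4)A 6/8
(4,5)B 2/8
(4,6)A 2/5
(5,0)B 1/4
(5,2)A 5/6
(5,3)A 7/7
(5,4)A 7/8
(5,5)A 6/8
(5,6)B 1/5
(6,0)A 0/2
(6,1)B 1/3
(6,3)A 4/4
(6,4)A 5/5
(6,5)A 4/5
(6,6)A 2/3
Sum over 45 agents: 2/3 + 3/5 + 0/5 + 3/5 + 3/5 + 2/5 + 1/3 + 0/4 + 5/7 + 7/8 + 6/8 + 1/8 + 3/8 + 2/5 + 4/6 + 7/7 + 6/7 + 5/8 + 3/8 + 3/5 + 0/4 + 5/6 + 7/7 + 6/8 + 2/8 + 2/5 + 2/4 + 4/6 + 6/6 + 7/7 + 6/8 + 2/8 + 2/5 + 1/4 + 5/6 + 7/7 + 7/8 + 6/8 + 1/5 + 0/2 + 1/3 + 4/4 + 5/5 + 4/5 + 2/3 = 365/14; mean = 365/14 ÷ 45 = 73/126 = 0.579365… → 0.579.

0.579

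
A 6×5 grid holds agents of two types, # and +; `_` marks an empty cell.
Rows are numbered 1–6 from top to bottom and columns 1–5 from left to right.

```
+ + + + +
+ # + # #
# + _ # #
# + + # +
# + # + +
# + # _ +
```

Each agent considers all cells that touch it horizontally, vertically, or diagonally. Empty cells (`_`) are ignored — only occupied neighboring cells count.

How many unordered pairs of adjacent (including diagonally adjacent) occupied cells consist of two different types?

39

Scan each occupied cell's neighbors to the right and below (and the two forward diagonals) so each pair is counted once.
Row 1: +(1,1)–+(1,2)= +(1,1)–+(2,1)= +(1,1)–#(2,2)≠ +(1,2)–+(1,3)= +(1,2)–#(2,2)≠ +(1,2)–+(2,3)= +(1,2)–+(2,1)= +(1,3)–+(1,4)= +(1,3)–+(2,3)= +(1,3)–#(2,4)≠ +(1,3)–#(2,2)≠ +(1,4)–+(1,5)= +(1,4)–#(2,4)≠ +(1,4)–#(2,5)≠ +(1,4)–+(2,3)= +(1,5)–#(2,5)≠ +(1,5)–#(2,4)≠  → 8/17 unlike.
Row 2: +(2,1)–#(2,2)≠ +(2,1)–#(3,1)≠ +(2,1)–+(3,2)= #(2,2)–+(2,3)≠ #(2,2)–+(3,2)≠ #(2,2)–#(3,1)= +(2,3)–#(2,4)≠ +(2,3)–#(3,4)≠ +(2,3)–+(3,2)= #(2,4)–#(2,5)= #(2,4)–#(3,4)= #(2,4)–#(3,5)= #(2,5)–#(3,5)= #(2,5)–#(3,4)=  → 6/14 unlike.
Row 3: #(3,1)–+(3,2)≠ #(3,1)–#(4,1)= #(3,1)–+(4,2)≠ +(3,2)–+(4,2)= +(3,2)–+(4,3)= +(3,2)–#(4,1)≠ #(3,4)–#(3,5)= #(3,4)–#(4,4)= #(3,4)–+(4,5)≠ #(3,4)–+(4,3)≠ #(3,5)–+(4,5)≠ #(3,5)–#(4,4)=  → 6/12 unlike.
Row 4: #(4,1)–+(4,2)≠ #(4,1)–#(5,1)= #(4,1)–+(5,2)≠ +(4,2)–+(4,3)= +(4,2)–+(5,2)= +(4,2)–#(5,3)≠ +(4,2)–#(5,1)≠ +(4,3)–#(4,4)≠ +(4,3)–#(5,3)≠ +(4,3)–+(5,4)= +(4,3)–+(5,2)= #(4,4)–+(4,5)≠ #(4,4)–+(5,4)≠ #(4,4)–+(5,5)≠ #(4,4)–#(5,3)= +(4,5)–+(5,5)= +(4,5)–+(5,4)=  → 9/17 unlike.
Row 5: #(5,1)–+(5,2)≠ #(5,1)–#(6,1)= #(5,1)–+(6,2)≠ +(5,2)–#(5,3)≠ +(5,2)–+(6,2)= +(5,2)–#(6,3)≠ +(5,2)–#(6,1)≠ #(5,3)–+(5,4)≠ #(5,3)–#(6,3)= #(5,3)–+(6,2)≠ +(5,4)–+(5,5)= +(5,4)–+(6,5)= +(5,4)–#(6,3)≠ +(5,5)–+(6,5)=  → 8/14 unlike.
Row 6: #(6,1)–+(6,2)≠ +(6,2)–#(6,3)≠  → 2/2 unlike.
Total adjacent occupied pairs: 76; unlike-type pairs: 39.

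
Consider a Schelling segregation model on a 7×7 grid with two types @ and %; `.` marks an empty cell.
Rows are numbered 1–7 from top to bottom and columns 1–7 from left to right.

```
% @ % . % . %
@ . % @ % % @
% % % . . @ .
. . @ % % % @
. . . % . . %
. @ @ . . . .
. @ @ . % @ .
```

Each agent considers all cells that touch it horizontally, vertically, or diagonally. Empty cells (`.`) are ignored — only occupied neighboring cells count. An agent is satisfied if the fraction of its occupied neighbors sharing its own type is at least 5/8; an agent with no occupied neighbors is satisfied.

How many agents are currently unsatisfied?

21

(1,1)% 0/2 not
(1,2)@ 1/4 not
(1,3)% 1/3 not
(1,5)% 2/3 satisfied
(1,7)% 1/2 not
(2,1)@ 1/4 not
(2,3)% 3/5 not
(2,4)@ 0/5 not
(2,5)% 2/4 not
(2,6)% 3/5 not
(2,7)@ 1/3 not
(3,1)% 1/2 not
(3,2)% 3/5 not
(3,3)% 3/5 not
(3,6)@ 2/6 not
(4,3)@ 0/4 not
(4,4)% 3/4 satisfied
(4,5)% 3/4 satisfied
(4,6)% 2/4 not
(4,7)@ 1/3 not
(5,4)% 2/4 not
(5,7)% 1/2 not
(6,2)@ 3/3 satisfied
(6,3)@ 3/4 satisfied
(7,2)@ 3/3 satisfied
(7,3)@ 3/3 satisfied
(7,5)% 0/1 not
(7,6)@ 0/1 not
Unsatisfied: (1,1), (1,2), (1,3), (1,7), (2,1), (2,3), (2,4), (2,5), (2,6), (2,7), (3,1), (3,2), (3,3), (3,6), (4,3), (4,6), (4,7), (5,4), (5,7), (7,5), (7,6) — 21 in total.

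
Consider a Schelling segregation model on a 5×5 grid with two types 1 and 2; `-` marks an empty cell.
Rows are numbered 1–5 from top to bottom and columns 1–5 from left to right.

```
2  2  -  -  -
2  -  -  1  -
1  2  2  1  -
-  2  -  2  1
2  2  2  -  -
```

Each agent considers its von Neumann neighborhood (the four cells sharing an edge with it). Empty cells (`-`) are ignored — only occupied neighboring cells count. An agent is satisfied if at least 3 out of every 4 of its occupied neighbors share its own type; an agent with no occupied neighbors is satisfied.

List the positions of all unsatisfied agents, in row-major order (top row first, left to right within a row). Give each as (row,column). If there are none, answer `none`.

Row 1: (1,1)2 2/2 ✓ · (1,2)2 1/1 ✓
Row 2: (2,1)2 1/2 ✗ · (2,4)1 1/1 ✓
Row 3: (3,1)1 0/2 ✗ · (3,2)2 2/3 ✗ · (3,3)2 1/2 ✗ · (3,4)1 1/3 ✗
Row 4: (4,2)2 2/2 ✓ · (4,4)2 0/2 ✗ · (4,5)1 0/1 ✗
Row 5: (5,1)2 1/1 ✓ · (5,2)2 3/3 ✓ · (5,3)2 1/1 ✓

(2,1), (3,1), (3,2), (3,3), (3,4), (4,4), (4,5)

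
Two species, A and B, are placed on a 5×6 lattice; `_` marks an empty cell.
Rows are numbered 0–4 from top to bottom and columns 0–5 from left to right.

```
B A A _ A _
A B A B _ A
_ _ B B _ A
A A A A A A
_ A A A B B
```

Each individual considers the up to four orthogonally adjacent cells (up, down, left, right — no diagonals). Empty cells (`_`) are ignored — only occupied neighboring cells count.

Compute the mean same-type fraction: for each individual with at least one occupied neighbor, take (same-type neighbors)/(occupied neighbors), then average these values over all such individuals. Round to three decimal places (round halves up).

Row 0: (0,0)B 0/2 · (0,1)A 1/3 · (0,2)A 2/2 · (0,4)A — no occupied neighbors
Row 1: (1,0)A 0/2 · (1,1)B 0/3 · (1,2)A 1/4 · (1,3)B 1/2 · (1,5)A 1/1
Row 2: (2,2)B 1/3 · (2,3)B 2/3 · (2,5)A 2/2
Row 3: (3,0)A 1/1 · (3,1)A 3/3 · (3,2)A 3/4 · (3,3)A 3/4 · (3,4)A 2/3 · (3,5)A 2/3
Row 4: (4,1)A 2/2 · (4,2)A 3/3 · (4,3)A 2/3 · (4,4)B 1/3 · (4,5)B 1/2
Sum over 22 individuals: 0/2 + 1/3 + 2/2 + 0/2 + 0/3 + 1/4 + 1/2 + 1/1 + 1/3 + 2/3 + 2/2 + 1/1 + 3/3 + 3/4 + 3/4 + 2/3 + 2/3 + 2/2 + 3/3 + 2/3 + 1/3 + 1/2 = 161/12; mean = 161/12 ÷ 22 = 161/264 = 0.609848… → 0.610.

0.610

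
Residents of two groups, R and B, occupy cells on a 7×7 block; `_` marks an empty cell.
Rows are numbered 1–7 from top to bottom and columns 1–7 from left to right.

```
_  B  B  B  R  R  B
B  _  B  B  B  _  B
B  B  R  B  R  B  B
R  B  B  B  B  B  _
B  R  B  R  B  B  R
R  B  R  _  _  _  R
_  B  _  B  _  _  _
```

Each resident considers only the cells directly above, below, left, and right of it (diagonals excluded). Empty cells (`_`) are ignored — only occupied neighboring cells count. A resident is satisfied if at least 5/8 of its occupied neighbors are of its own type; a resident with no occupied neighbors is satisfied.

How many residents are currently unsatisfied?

17

Row 1: (1,2)B 1/1 ok · (1,3)B 3/3 ok · (1,4)B 2/3 ok · (1,5)R 1/3 unhappy · (1,6)R 1/2 unhappy · (1,7)B 1/2 unhappy
Row 2: (2,1)B 1/1 ok · (2,3)B 2/3 ok · (2,4)B 4/4 ok · (2,5)B 1/3 unhappy · (2,7)B 2/2 ok
Row 3: (3,1)B 2/3 ok · (3,2)B 2/3 ok · (3,3)R 0/4 unhappy · (3,4)B 2/4 unhappy · (3,5)R 0/4 unhappy · (3,6)B 2/3 ok · (3,7)B 2/2 ok
Row 4: (4,1)R 0/3 unhappy · (4,2)B 2/4 unhappy · (4,3)B 3/4 ok · (4,4)B 3/4 ok · (4,5)B 3/4 ok · (4,6)B 3/3 ok
Row 5: (5,1)B 0/3 unhappy · (5,2)R 0/4 unhappy · (5,3)B 1/4 unhappy · (5,4)R 0/3 unhappy · (5,5)B 2/3 ok · (5,6)B 2/3 ok · (5,7)R 1/2 unhappy
Row 6: (6,1)R 0/2 unhappy · (6,2)B 1/4 unhappy · (6,3)R 0/2 unhappy · (6,7)R 1/1 ok
Row 7: (7,2)B 1/1 ok · (7,4)B 0/0 ok
Unsatisfied: (1,5), (1,6), (1,7), (2,5), (3,3), (3,4), (3,5), (4,1), (4,2), (5,1), (5,2), (5,3), (5,4), (5,7), (6,1), (6,2), (6,3) — 17 in total.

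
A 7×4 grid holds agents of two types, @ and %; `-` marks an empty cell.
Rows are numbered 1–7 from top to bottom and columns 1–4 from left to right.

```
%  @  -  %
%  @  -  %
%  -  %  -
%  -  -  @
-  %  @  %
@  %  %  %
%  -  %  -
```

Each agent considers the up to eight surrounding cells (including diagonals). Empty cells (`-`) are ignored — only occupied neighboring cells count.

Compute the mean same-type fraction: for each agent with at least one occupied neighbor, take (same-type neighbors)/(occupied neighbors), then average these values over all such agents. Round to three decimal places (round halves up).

(1,1)% 1/3
(1,2)@ 1/3
(1,4)% 1/1
(2,1)% 2/4
(2,2)@ 1/5
(2,4)% 2/2
(3,1)% 2/3
(3,3)% 1/3
(4,1)% 2/2
(4,4)@ 1/3
(5,2)% 3/5
(5,3)@ 1/6
(5,4)% 2/4
(6,1)@ 0/3
(6,2)% 4/6
(6,3)% 5/6
(6,4)% 3/4
(7,1)% 1/2
(7,3)% 3/3
Sum over 19 agents: 1/3 + 1/3 + 1/1 + 2/4 + 1/5 + 2/2 + 2/3 + 1/3 + 2/2 + 1/3 + 3/5 + 1/6 + 2/4 + 0/3 + 4/6 + 5/6 + 3/4 + 1/2 + 3/3 = 643/60; mean = 643/60 ÷ 19 = 643/1140 = 0.564035… → 0.564.

0.564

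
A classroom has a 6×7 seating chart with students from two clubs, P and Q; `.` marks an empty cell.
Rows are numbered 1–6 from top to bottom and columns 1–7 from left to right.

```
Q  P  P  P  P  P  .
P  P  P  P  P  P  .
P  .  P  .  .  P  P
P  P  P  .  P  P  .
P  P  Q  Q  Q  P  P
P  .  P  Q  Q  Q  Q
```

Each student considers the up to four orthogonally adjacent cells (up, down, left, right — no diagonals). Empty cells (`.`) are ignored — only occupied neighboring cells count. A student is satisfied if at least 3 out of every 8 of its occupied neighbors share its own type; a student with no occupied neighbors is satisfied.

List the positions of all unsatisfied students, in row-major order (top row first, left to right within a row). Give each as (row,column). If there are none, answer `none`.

Row 1: (1,1)Q 0/2 ✗ · (1,2)P 2/3 ✓ · (1,3)P 3/3 ✓ · (1,4)P 3/3 ✓ · (1,5)P 3/3 ✓ · (1,6)P 2/2 ✓
Row 2: (2,1)P 2/3 ✓ · (2,2)P 3/3 ✓ · (2,3)P 4/4 ✓ · (2,4)P 3/3 ✓ · (2,5)P 3/3 ✓ · (2,6)P 3/3 ✓
Row 3: (3,1)P 2/2 ✓ · (3,3)P 2/2 ✓ · (3,6)P 3/3 ✓ · (3,7)P 1/1 ✓
Row 4: (4,1)P 3/3 ✓ · (4,2)P 3/3 ✓ · (4,3)P 2/3 ✓ · (4,5)P 1/2 ✓ · (4,6)P 3/3 ✓
Row 5: (5,1)P 3/3 ✓ · (5,2)P 2/3 ✓ · (5,3)Q 1/4 ✗ · (5,4)Q 3/3 ✓ · (5,5)Q 2/4 ✓ · (5,6)P 2/4 ✓ · (5,7)P 1/2 ✓
Row 6: (6,1)P 1/1 ✓ · (6,3)P 0/2 ✗ · (6,4)Q 2/3 ✓ · (6,5)Q 3/3 ✓ · (6,6)Q 2/3 ✓ · (6,7)Q 1/2 ✓

(1,1), (5,3), (6,3)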